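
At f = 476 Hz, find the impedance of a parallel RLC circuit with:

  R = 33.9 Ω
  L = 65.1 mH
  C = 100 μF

Step 1 — Angular frequency: ω = 2π·f = 2π·476 = 2991 rad/s.
Step 2 — Component impedances:
  R: Z = R = 33.9 Ω
  L: Z = jωL = j·2991·0.0651 = 0 + j194.7 Ω
  C: Z = 1/(jωC) = -j/(ω·C) = 0 - j3.344 Ω
Step 3 — Parallel combination: 1/Z_total = 1/R + 1/L + 1/C; Z_total = 0.338 - j3.368 Ω = 3.385∠-84.3° Ω.

Z = 0.338 - j3.368 Ω = 3.385∠-84.3° Ω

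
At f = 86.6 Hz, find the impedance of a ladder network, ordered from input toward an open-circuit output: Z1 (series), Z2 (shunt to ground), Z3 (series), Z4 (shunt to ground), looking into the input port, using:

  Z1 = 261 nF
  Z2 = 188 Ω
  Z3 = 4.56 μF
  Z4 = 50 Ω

Step 1 — Angular frequency: ω = 2π·f = 2π·86.6 = 544.1 rad/s.
Step 2 — Component impedances:
  Z1: Z = 1/(jωC) = -j/(ω·C) = 0 - j7041 Ω
  Z2: Z = R = 188 Ω
  Z3: Z = 1/(jωC) = -j/(ω·C) = 0 - j403 Ω
  Z4: Z = R = 50 Ω
Step 3 — Ladder network (open output): work backward from the far end, alternating series and parallel combinations. Z_in = 149.6 - j7106 Ω = 7108∠-88.8° Ω.

Z = 149.6 - j7106 Ω = 7108∠-88.8° Ω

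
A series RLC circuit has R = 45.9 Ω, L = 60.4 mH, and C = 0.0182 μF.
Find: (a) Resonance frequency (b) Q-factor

Step 1 — Resonance condition Im(Z)=0 gives ω₀ = 1/√(LC).
Step 2 — ω₀ = 1/√(0.0604·1.82e-08) = 3.016e+04 rad/s.
Step 3 — f₀ = ω₀/(2π) = 4800 Hz.
Step 4 — Series Q: Q = ω₀L/R = 3.016e+04·0.0604/45.9 = 39.69.

(a) f₀ = 4800 Hz  (b) Q = 39.69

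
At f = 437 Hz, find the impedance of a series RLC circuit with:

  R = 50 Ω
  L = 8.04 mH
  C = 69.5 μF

Step 1 — Angular frequency: ω = 2π·f = 2π·437 = 2746 rad/s.
Step 2 — Component impedances:
  R: Z = R = 50 Ω
  L: Z = jωL = j·2746·0.00804 = 0 + j22.08 Ω
  C: Z = 1/(jωC) = -j/(ω·C) = 0 - j5.24 Ω
Step 3 — Series combination: Z_total = R + L + C = 50 + j16.84 Ω = 52.76∠18.6° Ω.

Z = 50 + j16.84 Ω = 52.76∠18.6° Ω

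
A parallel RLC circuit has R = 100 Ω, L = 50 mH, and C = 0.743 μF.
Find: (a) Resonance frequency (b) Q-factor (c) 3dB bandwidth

Step 1 — Resonance: ω₀ = 1/√(LC) = 1/√(0.05·7.43e-07) = 5188 rad/s.
Step 2 — f₀ = ω₀/(2π) = 825.7 Hz.
Step 3 — Parallel Q: Q = R/(ω₀L) = 100/(5188·0.05) = 0.3855.
Step 4 — Bandwidth: Δω = ω₀/Q = 1.346e+04 rad/s; BW = Δω/(2π) = 2142 Hz.

(a) f₀ = 825.7 Hz  (b) Q = 0.3855  (c) BW = 2142 Hz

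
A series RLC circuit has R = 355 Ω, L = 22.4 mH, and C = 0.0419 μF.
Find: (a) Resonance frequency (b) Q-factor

Step 1 — Resonance condition Im(Z)=0 gives ω₀ = 1/√(LC).
Step 2 — ω₀ = 1/√(0.0224·4.19e-08) = 3.264e+04 rad/s.
Step 3 — f₀ = ω₀/(2π) = 5195 Hz.
Step 4 — Series Q: Q = ω₀L/R = 3.264e+04·0.0224/355 = 2.06.

(a) f₀ = 5195 Hz  (b) Q = 2.06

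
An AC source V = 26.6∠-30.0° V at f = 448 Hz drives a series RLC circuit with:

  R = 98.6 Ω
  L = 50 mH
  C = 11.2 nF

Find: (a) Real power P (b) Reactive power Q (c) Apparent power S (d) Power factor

Step 1 — Angular frequency: ω = 2π·f = 2π·448 = 2815 rad/s.
Step 2 — Component impedances:
  R: Z = R = 98.6 Ω
  L: Z = jωL = j·2815·0.05 = 0 + j140.7 Ω
  C: Z = 1/(jωC) = -j/(ω·C) = 0 - j3.172e+04 Ω
Step 3 — Series combination: Z_total = R + L + C = 98.6 - j3.158e+04 Ω = 3.158e+04∠-89.8° Ω.
Step 4 — Source phasor: V = 26.6∠-30.0° V = 23.04 - j13.3 V.
Step 5 — Current: I = V / Z = 0.0004234 + j0.0007282 A = 0.0008423∠59.8° A.
Step 6 — Complex power: S = V·I* = 6.996e-05 - j0.02241 VA.
Step 7 — Real power: P = Re(S) = 6.996e-05 W.
Step 8 — Reactive power: Q = Im(S) = -0.02241 VAR.
Step 9 — Apparent power: |S| = 0.02241 VA.
Step 10 — Power factor: PF = P/|S| = 0.003122 (leading).

(a) P = 6.996e-05 W  (b) Q = -0.02241 VAR  (c) S = 0.02241 VA  (d) PF = 0.003122 (leading)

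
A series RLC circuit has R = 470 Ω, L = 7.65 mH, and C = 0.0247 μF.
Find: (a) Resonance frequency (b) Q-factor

Step 1 — Resonance condition Im(Z)=0 gives ω₀ = 1/√(LC).
Step 2 — ω₀ = 1/√(0.00765·2.47e-08) = 7.275e+04 rad/s.
Step 3 — f₀ = ω₀/(2π) = 1.158e+04 Hz.
Step 4 — Series Q: Q = ω₀L/R = 7.275e+04·0.00765/470 = 1.184.

(a) f₀ = 1.158e+04 Hz  (b) Q = 1.184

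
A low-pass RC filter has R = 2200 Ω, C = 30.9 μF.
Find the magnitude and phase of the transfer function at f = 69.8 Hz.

Step 1 — Angular frequency: ω = 2π·69.8 = 438.6 rad/s.
Step 2 — Transfer function: H(jω) = 1/(1 + jωRC).
Step 3 — Denominator: 1 + jωRC = 1 + j·438.6·2200·3.09e-05 = 1 + j29.81.
Step 4 — H = 0.001124 - j0.0335.
Step 5 — Magnitude: |H| = 0.03352 (-29.5 dB); phase: φ = -88.1°.

|H| = 0.03352 (-29.5 dB), φ = -88.1°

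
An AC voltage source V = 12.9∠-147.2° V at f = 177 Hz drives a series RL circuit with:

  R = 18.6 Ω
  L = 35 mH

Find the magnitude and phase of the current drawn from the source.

Step 1 — Angular frequency: ω = 2π·f = 2π·177 = 1112 rad/s.
Step 2 — Component impedances:
  R: Z = R = 18.6 Ω
  L: Z = jωL = j·1112·0.035 = 0 + j38.92 Ω
Step 3 — Series combination: Z_total = R + L = 18.6 + j38.92 Ω = 43.14∠64.5° Ω.
Step 4 — Source phasor: V = 12.9∠-147.2° V = -10.84 - j6.988 V.
Step 5 — Ohm's law: I = V / Z_total = (-10.84 - j6.988) / (18.6 + j38.92) = -0.2545 + j0.1569 A.
Step 6 — Convert to polar: |I| = 0.299 A, ∠I = 148.3°.

I = 0.299∠148.3° A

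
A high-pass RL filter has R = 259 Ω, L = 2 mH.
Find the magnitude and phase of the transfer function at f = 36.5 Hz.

Step 1 — Angular frequency: ω = 2π·36.5 = 229.3 rad/s.
Step 2 — Transfer function: H(jω) = jωL/(R + jωL).
Step 3 — Numerator jωL = j·0.4587; denominator R + jωL = 259 + j0.4587.
Step 4 — H = 3.136e-06 + j0.001771.
Step 5 — Magnitude: |H| = 0.001771 (-55.0 dB); phase: φ = 89.9°.

|H| = 0.001771 (-55.0 dB), φ = 89.9°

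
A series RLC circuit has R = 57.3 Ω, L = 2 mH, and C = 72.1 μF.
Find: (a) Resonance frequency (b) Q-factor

Step 1 — Resonance condition Im(Z)=0 gives ω₀ = 1/√(LC).
Step 2 — ω₀ = 1/√(0.002·7.21e-05) = 2633 rad/s.
Step 3 — f₀ = ω₀/(2π) = 419.1 Hz.
Step 4 — Series Q: Q = ω₀L/R = 2633·0.002/57.3 = 0.09192.

(a) f₀ = 419.1 Hz  (b) Q = 0.09192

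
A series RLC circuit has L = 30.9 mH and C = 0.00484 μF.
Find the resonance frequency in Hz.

Step 1 — Resonance condition Im(Z)=0 gives ω₀ = 1/√(LC).
Step 2 — ω₀ = 1/√(0.0309·4.84e-09) = 8.177e+04 rad/s.
Step 3 — f₀ = ω₀/(2π) = 1.301e+04 Hz.

f₀ = 1.301e+04 Hz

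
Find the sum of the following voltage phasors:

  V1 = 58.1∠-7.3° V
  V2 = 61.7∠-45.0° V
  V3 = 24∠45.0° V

Step 1 — Convert each phasor to rectangular form:
  V1 = 58.1·(cos(-7.3°) + j·sin(-7.3°)) = 57.63 - j7.382 V
  V2 = 61.7·(cos(-45.0°) + j·sin(-45.0°)) = 43.63 - j43.63 V
  V3 = 24·(cos(45.0°) + j·sin(45.0°)) = 16.97 + j16.97 V
Step 2 — Sum components: V_total = 118.2 - j34.04 V.
Step 3 — Convert to polar: |V_total| = 123 V, ∠V_total = -16.1°.

V_total = 123∠-16.1° V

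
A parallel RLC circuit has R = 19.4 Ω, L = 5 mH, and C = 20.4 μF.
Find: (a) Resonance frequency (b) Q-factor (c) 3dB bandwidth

Step 1 — Resonance: ω₀ = 1/√(LC) = 1/√(0.005·2.04e-05) = 3131 rad/s.
Step 2 — f₀ = ω₀/(2π) = 498.3 Hz.
Step 3 — Parallel Q: Q = R/(ω₀L) = 19.4/(3131·0.005) = 1.239.
Step 4 — Bandwidth: Δω = ω₀/Q = 2527 rad/s; BW = Δω/(2π) = 402.2 Hz.

(a) f₀ = 498.3 Hz  (b) Q = 1.239  (c) BW = 402.2 Hz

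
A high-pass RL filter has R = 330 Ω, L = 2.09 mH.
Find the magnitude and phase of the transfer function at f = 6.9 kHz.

Step 1 — Angular frequency: ω = 2π·6900 = 4.335e+04 rad/s.
Step 2 — Transfer function: H(jω) = jωL/(R + jωL).
Step 3 — Numerator jωL = j·90.61; denominator R + jωL = 330 + j90.61.
Step 4 — H = 0.07011 + j0.2553.
Step 5 — Magnitude: |H| = 0.2648 (-11.5 dB); phase: φ = 74.6°.

|H| = 0.2648 (-11.5 dB), φ = 74.6°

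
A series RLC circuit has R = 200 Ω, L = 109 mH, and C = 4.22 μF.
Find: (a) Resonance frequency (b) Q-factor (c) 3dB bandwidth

Step 1 — Resonance condition Im(Z)=0 gives ω₀ = 1/√(LC).
Step 2 — ω₀ = 1/√(0.109·4.22e-06) = 1474 rad/s.
Step 3 — f₀ = ω₀/(2π) = 234.7 Hz.
Step 4 — Series Q: Q = ω₀L/R = 1474·0.109/200 = 0.8036.
Step 5 — 3dB bandwidth: Δω = ω₀/Q = 1835 rad/s; BW = Δω/(2π) = 292 Hz.

(a) f₀ = 234.7 Hz  (b) Q = 0.8036  (c) BW = 292 Hz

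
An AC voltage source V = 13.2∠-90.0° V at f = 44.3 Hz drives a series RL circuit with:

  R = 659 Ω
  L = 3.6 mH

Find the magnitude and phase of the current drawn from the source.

Step 1 — Angular frequency: ω = 2π·f = 2π·44.3 = 278.3 rad/s.
Step 2 — Component impedances:
  R: Z = R = 659 Ω
  L: Z = jωL = j·278.3·0.0036 = 0 + j1.002 Ω
Step 3 — Series combination: Z_total = R + L = 659 + j1.002 Ω = 659∠0.1° Ω.
Step 4 — Source phasor: V = 13.2∠-90.0° V = 0 - j13.2 V.
Step 5 — Ohm's law: I = V / Z_total = (0 - j13.2) / (659 + j1.002) = -3.046e-05 - j0.02003 A.
Step 6 — Convert to polar: |I| = 0.02003 A, ∠I = -90.1°.

I = 0.02003∠-90.1° A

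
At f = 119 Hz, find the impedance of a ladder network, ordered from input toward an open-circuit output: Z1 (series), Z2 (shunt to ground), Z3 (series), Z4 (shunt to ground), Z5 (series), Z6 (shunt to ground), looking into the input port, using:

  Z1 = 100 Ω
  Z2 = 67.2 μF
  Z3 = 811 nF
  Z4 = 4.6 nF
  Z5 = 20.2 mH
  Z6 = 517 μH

Step 1 — Angular frequency: ω = 2π·f = 2π·119 = 747.7 rad/s.
Step 2 — Component impedances:
  Z1: Z = R = 100 Ω
  Z2: Z = 1/(jωC) = -j/(ω·C) = 0 - j19.9 Ω
  Z3: Z = 1/(jωC) = -j/(ω·C) = 0 - j1649 Ω
  Z4: Z = 1/(jωC) = -j/(ω·C) = 0 - j2.907e+05 Ω
  Z5: Z = jωL = j·747.7·0.0202 = 0 + j15.1 Ω
  Z6: Z = jωL = j·747.7·0.000517 = 0 + j0.3866 Ω
Step 3 — Ladder network (open output): work backward from the far end, alternating series and parallel combinations. Z_in = 100 - j19.66 Ω = 101.9∠-11.1° Ω.

Z = 100 - j19.66 Ω = 101.9∠-11.1° Ω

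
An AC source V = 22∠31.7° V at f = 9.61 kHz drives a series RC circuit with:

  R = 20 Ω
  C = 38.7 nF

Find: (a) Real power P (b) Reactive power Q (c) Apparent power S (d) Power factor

Step 1 — Angular frequency: ω = 2π·f = 2π·9610 = 6.038e+04 rad/s.
Step 2 — Component impedances:
  R: Z = R = 20 Ω
  C: Z = 1/(jωC) = -j/(ω·C) = 0 - j427.9 Ω
Step 3 — Series combination: Z_total = R + C = 20 - j427.9 Ω = 428.4∠-87.3° Ω.
Step 4 — Source phasor: V = 22∠31.7° V = 18.72 + j11.56 V.
Step 5 — Current: I = V / Z = -0.02492 + j0.0449 A = 0.05135∠119.0° A.
Step 6 — Complex power: S = V·I* = 0.05274 - j1.129 VA.
Step 7 — Real power: P = Re(S) = 0.05274 W.
Step 8 — Reactive power: Q = Im(S) = -1.129 VAR.
Step 9 — Apparent power: |S| = 1.13 VA.
Step 10 — Power factor: PF = P/|S| = 0.04668 (leading).

(a) P = 0.05274 W  (b) Q = -1.129 VAR  (c) S = 1.13 VA  (d) PF = 0.04668 (leading)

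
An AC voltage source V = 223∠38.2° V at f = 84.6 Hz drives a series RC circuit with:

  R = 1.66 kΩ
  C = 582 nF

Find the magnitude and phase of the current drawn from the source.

Step 1 — Angular frequency: ω = 2π·f = 2π·84.6 = 531.6 rad/s.
Step 2 — Component impedances:
  R: Z = R = 1660 Ω
  C: Z = 1/(jωC) = -j/(ω·C) = 0 - j3232 Ω
Step 3 — Series combination: Z_total = R + C = 1660 - j3232 Ω = 3634∠-62.8° Ω.
Step 4 — Source phasor: V = 223∠38.2° V = 175.2 + j137.9 V.
Step 5 — Ohm's law: I = V / Z_total = (175.2 + j137.9) / (1660 - j3232) = -0.01173 + j0.06024 A.
Step 6 — Convert to polar: |I| = 0.06137 A, ∠I = 101.0°.

I = 0.06137∠101.0° A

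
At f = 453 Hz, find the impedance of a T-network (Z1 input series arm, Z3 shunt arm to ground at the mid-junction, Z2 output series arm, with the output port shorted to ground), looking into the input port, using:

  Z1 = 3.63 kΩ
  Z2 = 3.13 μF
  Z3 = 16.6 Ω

Step 1 — Angular frequency: ω = 2π·f = 2π·453 = 2846 rad/s.
Step 2 — Component impedances:
  Z1: Z = R = 3630 Ω
  Z2: Z = 1/(jωC) = -j/(ω·C) = 0 - j112.2 Ω
  Z3: Z = R = 16.6 Ω
Step 3 — With the output port shorted to ground, the output series arm Z2 runs from the junction to ground; the shunt arm Z3 also runs from the junction to ground. They appear in parallel: Z3 || Z2 = 16.24 - j2.402 Ω.
Step 4 — Series with input arm Z1: Z_in = Z1 + (Z3 || Z2) = 3646 - j2.402 Ω = 3646∠-0.0° Ω.

Z = 3646 - j2.402 Ω = 3646∠-0.0° Ω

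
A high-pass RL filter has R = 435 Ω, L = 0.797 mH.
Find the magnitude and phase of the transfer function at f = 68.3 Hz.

Step 1 — Angular frequency: ω = 2π·68.3 = 429.1 rad/s.
Step 2 — Transfer function: H(jω) = jωL/(R + jωL).
Step 3 — Numerator jωL = j·0.342; denominator R + jωL = 435 + j0.342.
Step 4 — H = 6.182e-07 + j0.0007863.
Step 5 — Magnitude: |H| = 0.0007863 (-62.1 dB); phase: φ = 90.0°.

|H| = 0.0007863 (-62.1 dB), φ = 90.0°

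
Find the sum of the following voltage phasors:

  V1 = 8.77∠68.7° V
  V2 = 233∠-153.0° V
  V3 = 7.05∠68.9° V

Step 1 — Convert each phasor to rectangular form:
  V1 = 8.77·(cos(68.7°) + j·sin(68.7°)) = 3.186 + j8.171 V
  V2 = 233·(cos(-153.0°) + j·sin(-153.0°)) = -207.6 - j105.8 V
  V3 = 7.05·(cos(68.9°) + j·sin(68.9°)) = 2.538 + j6.577 V
Step 2 — Sum components: V_total = -201.9 - j91.03 V.
Step 3 — Convert to polar: |V_total| = 221.5 V, ∠V_total = -155.7°.

V_total = 221.5∠-155.7° V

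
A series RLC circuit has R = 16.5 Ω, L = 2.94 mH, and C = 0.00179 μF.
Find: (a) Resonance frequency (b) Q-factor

Step 1 — Resonance condition Im(Z)=0 gives ω₀ = 1/√(LC).
Step 2 — ω₀ = 1/√(0.00294·1.79e-09) = 4.359e+05 rad/s.
Step 3 — f₀ = ω₀/(2π) = 6.938e+04 Hz.
Step 4 — Series Q: Q = ω₀L/R = 4.359e+05·0.00294/16.5 = 77.67.

(a) f₀ = 6.938e+04 Hz  (b) Q = 77.67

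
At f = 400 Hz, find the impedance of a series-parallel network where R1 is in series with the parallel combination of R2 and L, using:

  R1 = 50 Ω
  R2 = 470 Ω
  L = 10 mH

Step 1 — Angular frequency: ω = 2π·f = 2π·400 = 2513 rad/s.
Step 2 — Component impedances:
  R1: Z = R = 50 Ω
  R2: Z = R = 470 Ω
  L: Z = jωL = j·2513·0.01 = 0 + j25.13 Ω
Step 3 — Parallel branch: R2 || L = 1/(1/R2 + 1/L) = 1.34 + j25.06 Ω.
Step 4 — Series with R1: Z_total = R1 + (R2 || L) = 51.34 + j25.06 Ω = 57.13∠26.0° Ω.

Z = 51.34 + j25.06 Ω = 57.13∠26.0° Ω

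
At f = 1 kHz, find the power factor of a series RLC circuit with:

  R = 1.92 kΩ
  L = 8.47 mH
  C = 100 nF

Step 1 — Angular frequency: ω = 2π·f = 2π·1000 = 6283 rad/s.
Step 2 — Component impedances:
  R: Z = R = 1920 Ω
  L: Z = jωL = j·6283·0.00847 = 0 + j53.22 Ω
  C: Z = 1/(jωC) = -j/(ω·C) = 0 - j1592 Ω
Step 3 — Series combination: Z_total = R + L + C = 1920 - j1538 Ω = 2460∠-38.7° Ω.
Step 4 — Power factor: PF = cos(φ) = Re(Z)/|Z| = 1920/2460.3 = 0.7804.
Step 5 — Type: Im(Z) = -1538 ⇒ leading (phase φ = -38.7°).

PF = 0.7804 (leading, φ = -38.7°)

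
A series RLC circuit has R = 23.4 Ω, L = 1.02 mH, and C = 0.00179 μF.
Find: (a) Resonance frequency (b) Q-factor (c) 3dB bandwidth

Step 1 — Resonance condition Im(Z)=0 gives ω₀ = 1/√(LC).
Step 2 — ω₀ = 1/√(0.00102·1.79e-09) = 7.401e+05 rad/s.
Step 3 — f₀ = ω₀/(2π) = 1.178e+05 Hz.
Step 4 — Series Q: Q = ω₀L/R = 7.401e+05·0.00102/23.4 = 32.26.
Step 5 — 3dB bandwidth: Δω = ω₀/Q = 2.294e+04 rad/s; BW = Δω/(2π) = 3651 Hz.

(a) f₀ = 1.178e+05 Hz  (b) Q = 32.26  (c) BW = 3651 Hz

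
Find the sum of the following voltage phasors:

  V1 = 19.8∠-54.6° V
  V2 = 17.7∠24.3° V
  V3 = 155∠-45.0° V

Step 1 — Convert each phasor to rectangular form:
  V1 = 19.8·(cos(-54.6°) + j·sin(-54.6°)) = 11.47 - j16.14 V
  V2 = 17.7·(cos(24.3°) + j·sin(24.3°)) = 16.13 + j7.284 V
  V3 = 155·(cos(-45.0°) + j·sin(-45.0°)) = 109.6 - j109.6 V
Step 2 — Sum components: V_total = 137.2 - j118.5 V.
Step 3 — Convert to polar: |V_total| = 181.3 V, ∠V_total = -40.8°.

V_total = 181.3∠-40.8° V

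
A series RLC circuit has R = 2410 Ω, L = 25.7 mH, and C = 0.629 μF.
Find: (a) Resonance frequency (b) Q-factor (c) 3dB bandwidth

Step 1 — Resonance condition Im(Z)=0 gives ω₀ = 1/√(LC).
Step 2 — ω₀ = 1/√(0.0257·6.29e-07) = 7865 rad/s.
Step 3 — f₀ = ω₀/(2π) = 1252 Hz.
Step 4 — Series Q: Q = ω₀L/R = 7865·0.0257/2410 = 0.08387.
Step 5 — 3dB bandwidth: Δω = ω₀/Q = 9.377e+04 rad/s; BW = Δω/(2π) = 1.492e+04 Hz.

(a) f₀ = 1252 Hz  (b) Q = 0.08387  (c) BW = 1.492e+04 Hz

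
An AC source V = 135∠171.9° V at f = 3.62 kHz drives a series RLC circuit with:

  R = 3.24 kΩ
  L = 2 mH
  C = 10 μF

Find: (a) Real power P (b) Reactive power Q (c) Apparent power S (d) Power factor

Step 1 — Angular frequency: ω = 2π·f = 2π·3620 = 2.275e+04 rad/s.
Step 2 — Component impedances:
  R: Z = R = 3240 Ω
  L: Z = jωL = j·2.275e+04·0.002 = 0 + j45.49 Ω
  C: Z = 1/(jωC) = -j/(ω·C) = 0 - j4.397 Ω
Step 3 — Series combination: Z_total = R + L + C = 3240 + j41.09 Ω = 3240∠0.7° Ω.
Step 4 — Source phasor: V = 135∠171.9° V = -133.7 + j19.02 V.
Step 5 — Current: I = V / Z = -0.04117 + j0.006393 A = 0.04166∠171.2° A.
Step 6 — Complex power: S = V·I* = 5.624 + j0.07133 VA.
Step 7 — Real power: P = Re(S) = 5.624 W.
Step 8 — Reactive power: Q = Im(S) = 0.07133 VAR.
Step 9 — Apparent power: |S| = 5.625 VA.
Step 10 — Power factor: PF = P/|S| = 0.9999 (lagging).

(a) P = 5.624 W  (b) Q = 0.07133 VAR  (c) S = 5.625 VA  (d) PF = 0.9999 (lagging)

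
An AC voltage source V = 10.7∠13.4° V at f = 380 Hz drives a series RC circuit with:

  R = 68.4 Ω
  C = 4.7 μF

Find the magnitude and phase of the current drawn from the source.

Step 1 — Angular frequency: ω = 2π·f = 2π·380 = 2388 rad/s.
Step 2 — Component impedances:
  R: Z = R = 68.4 Ω
  C: Z = 1/(jωC) = -j/(ω·C) = 0 - j89.11 Ω
Step 3 — Series combination: Z_total = R + C = 68.4 - j89.11 Ω = 112.3∠-52.5° Ω.
Step 4 — Source phasor: V = 10.7∠13.4° V = 10.41 + j2.48 V.
Step 5 — Ohm's law: I = V / Z_total = (10.41 + j2.48) / (68.4 - j89.11) = 0.03891 + j0.08694 A.
Step 6 — Convert to polar: |I| = 0.09525 A, ∠I = 65.9°.

I = 0.09525∠65.9° A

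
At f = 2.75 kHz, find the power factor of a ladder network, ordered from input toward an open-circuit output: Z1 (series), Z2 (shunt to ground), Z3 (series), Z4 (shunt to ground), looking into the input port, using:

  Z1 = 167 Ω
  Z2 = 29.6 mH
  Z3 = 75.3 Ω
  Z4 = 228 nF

Step 1 — Angular frequency: ω = 2π·f = 2π·2750 = 1.728e+04 rad/s.
Step 2 — Component impedances:
  Z1: Z = R = 167 Ω
  Z2: Z = jωL = j·1.728e+04·0.0296 = 0 + j511.5 Ω
  Z3: Z = R = 75.3 Ω
  Z4: Z = 1/(jωC) = -j/(ω·C) = 0 - j253.8 Ω
Step 3 — Ladder network (open output): work backward from the far end, alternating series and parallel combinations. Z_in = 440.4 - j424 Ω = 611.4∠-43.9° Ω.
Step 4 — Power factor: PF = cos(φ) = Re(Z)/|Z| = 440.44/611.37 = 0.7204.
Step 5 — Type: Im(Z) = -424 ⇒ leading (phase φ = -43.9°).

PF = 0.7204 (leading, φ = -43.9°)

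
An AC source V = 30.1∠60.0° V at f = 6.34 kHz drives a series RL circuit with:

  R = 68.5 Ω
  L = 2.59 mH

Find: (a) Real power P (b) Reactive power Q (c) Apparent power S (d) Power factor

Step 1 — Angular frequency: ω = 2π·f = 2π·6340 = 3.984e+04 rad/s.
Step 2 — Component impedances:
  R: Z = R = 68.5 Ω
  L: Z = jωL = j·3.984e+04·0.00259 = 0 + j103.2 Ω
Step 3 — Series combination: Z_total = R + L = 68.5 + j103.2 Ω = 123.8∠56.4° Ω.
Step 4 — Source phasor: V = 30.1∠60.0° V = 15.05 + j26.07 V.
Step 5 — Current: I = V / Z = 0.2426 + j0.01518 A = 0.243∠3.6° A.
Step 6 — Complex power: S = V·I* = 4.047 + j6.095 VA.
Step 7 — Real power: P = Re(S) = 4.047 W.
Step 8 — Reactive power: Q = Im(S) = 6.095 VAR.
Step 9 — Apparent power: |S| = 7.316 VA.
Step 10 — Power factor: PF = P/|S| = 0.5531 (lagging).

(a) P = 4.047 W  (b) Q = 6.095 VAR  (c) S = 7.316 VA  (d) PF = 0.5531 (lagging)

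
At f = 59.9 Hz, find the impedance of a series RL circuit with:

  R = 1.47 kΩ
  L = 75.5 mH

Step 1 — Angular frequency: ω = 2π·f = 2π·59.9 = 376.4 rad/s.
Step 2 — Component impedances:
  R: Z = R = 1470 Ω
  L: Z = jωL = j·376.4·0.0755 = 0 + j28.42 Ω
Step 3 — Series combination: Z_total = R + L = 1470 + j28.42 Ω = 1470∠1.1° Ω.

Z = 1470 + j28.42 Ω = 1470∠1.1° Ω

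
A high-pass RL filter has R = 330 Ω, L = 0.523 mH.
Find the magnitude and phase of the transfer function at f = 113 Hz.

Step 1 — Angular frequency: ω = 2π·113 = 710 rad/s.
Step 2 — Transfer function: H(jω) = jωL/(R + jωL).
Step 3 — Numerator jωL = j·0.3713; denominator R + jωL = 330 + j0.3713.
Step 4 — H = 1.266e-06 + j0.001125.
Step 5 — Magnitude: |H| = 0.001125 (-59.0 dB); phase: φ = 89.9°.

|H| = 0.001125 (-59.0 dB), φ = 89.9°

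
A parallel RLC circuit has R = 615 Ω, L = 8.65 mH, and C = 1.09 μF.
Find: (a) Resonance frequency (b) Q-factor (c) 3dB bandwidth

Step 1 — Resonance: ω₀ = 1/√(LC) = 1/√(0.00865·1.09e-06) = 1.03e+04 rad/s.
Step 2 — f₀ = ω₀/(2π) = 1639 Hz.
Step 3 — Parallel Q: Q = R/(ω₀L) = 615/(1.03e+04·0.00865) = 6.904.
Step 4 — Bandwidth: Δω = ω₀/Q = 1492 rad/s; BW = Δω/(2π) = 237.4 Hz.

(a) f₀ = 1639 Hz  (b) Q = 6.904  (c) BW = 237.4 Hz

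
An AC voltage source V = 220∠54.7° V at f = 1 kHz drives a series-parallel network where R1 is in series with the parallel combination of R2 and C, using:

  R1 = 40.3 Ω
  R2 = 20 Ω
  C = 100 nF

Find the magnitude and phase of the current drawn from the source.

Step 1 — Angular frequency: ω = 2π·f = 2π·1000 = 6283 rad/s.
Step 2 — Component impedances:
  R1: Z = R = 40.3 Ω
  R2: Z = R = 20 Ω
  C: Z = 1/(jωC) = -j/(ω·C) = 0 - j1592 Ω
Step 3 — Parallel branch: R2 || C = 1/(1/R2 + 1/C) = 20 - j0.2513 Ω.
Step 4 — Series with R1: Z_total = R1 + (R2 || C) = 60.3 - j0.2513 Ω = 60.3∠-0.2° Ω.
Step 5 — Source phasor: V = 220∠54.7° V = 127.1 + j179.6 V.
Step 6 — Ohm's law: I = V / Z_total = (127.1 + j179.6) / (60.3 - j0.2513) = 2.096 + j2.987 A.
Step 7 — Convert to polar: |I| = 3.649 A, ∠I = 54.9°.

I = 3.649∠54.9° A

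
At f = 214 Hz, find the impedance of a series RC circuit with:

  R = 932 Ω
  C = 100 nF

Step 1 — Angular frequency: ω = 2π·f = 2π·214 = 1345 rad/s.
Step 2 — Component impedances:
  R: Z = R = 932 Ω
  C: Z = 1/(jωC) = -j/(ω·C) = 0 - j7437 Ω
Step 3 — Series combination: Z_total = R + C = 932 - j7437 Ω = 7495∠-82.9° Ω.

Z = 932 - j7437 Ω = 7495∠-82.9° Ω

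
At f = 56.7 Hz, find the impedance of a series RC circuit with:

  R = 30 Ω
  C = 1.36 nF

Step 1 — Angular frequency: ω = 2π·f = 2π·56.7 = 356.3 rad/s.
Step 2 — Component impedances:
  R: Z = R = 30 Ω
  C: Z = 1/(jωC) = -j/(ω·C) = 0 - j2.064e+06 Ω
Step 3 — Series combination: Z_total = R + C = 30 - j2.064e+06 Ω = 2.064e+06∠-90.0° Ω.

Z = 30 - j2.064e+06 Ω = 2.064e+06∠-90.0° Ω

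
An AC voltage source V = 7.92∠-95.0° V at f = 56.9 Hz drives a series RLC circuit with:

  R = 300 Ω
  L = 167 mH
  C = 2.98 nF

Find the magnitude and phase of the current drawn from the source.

Step 1 — Angular frequency: ω = 2π·f = 2π·56.9 = 357.5 rad/s.
Step 2 — Component impedances:
  R: Z = R = 300 Ω
  L: Z = jωL = j·357.5·0.167 = 0 + j59.7 Ω
  C: Z = 1/(jωC) = -j/(ω·C) = 0 - j9.386e+05 Ω
Step 3 — Series combination: Z_total = R + L + C = 300 - j9.386e+05 Ω = 9.386e+05∠-90.0° Ω.
Step 4 — Source phasor: V = 7.92∠-95.0° V = -0.6903 - j7.89 V.
Step 5 — Ohm's law: I = V / Z_total = (-0.6903 - j7.89) / (300 - j9.386e+05) = 8.406e-06 - j7.381e-07 A.
Step 6 — Convert to polar: |I| = 8.438e-06 A, ∠I = -5.0°.

I = 8.438e-06∠-5.0° A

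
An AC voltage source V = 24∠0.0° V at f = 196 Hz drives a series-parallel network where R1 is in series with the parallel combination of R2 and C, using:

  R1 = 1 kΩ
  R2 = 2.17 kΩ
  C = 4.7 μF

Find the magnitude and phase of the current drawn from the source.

Step 1 — Angular frequency: ω = 2π·f = 2π·196 = 1232 rad/s.
Step 2 — Component impedances:
  R1: Z = R = 1000 Ω
  R2: Z = R = 2170 Ω
  C: Z = 1/(jωC) = -j/(ω·C) = 0 - j172.8 Ω
Step 3 — Parallel branch: R2 || C = 1/(1/R2 + 1/C) = 13.67 - j171.7 Ω.
Step 4 — Series with R1: Z_total = R1 + (R2 || C) = 1014 - j171.7 Ω = 1028∠-9.6° Ω.
Step 5 — Source phasor: V = 24∠0.0° V = 24 V.
Step 6 — Ohm's law: I = V / Z_total = (24) / (1014 - j171.7) = 0.02302 + j0.003898 A.
Step 7 — Convert to polar: |I| = 0.02334 A, ∠I = 9.6°.

I = 0.02334∠9.6° A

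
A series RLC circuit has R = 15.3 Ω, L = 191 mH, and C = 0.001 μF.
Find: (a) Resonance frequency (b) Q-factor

Step 1 — Resonance condition Im(Z)=0 gives ω₀ = 1/√(LC).
Step 2 — ω₀ = 1/√(0.191·1e-09) = 7.236e+04 rad/s.
Step 3 — f₀ = ω₀/(2π) = 1.152e+04 Hz.
Step 4 — Series Q: Q = ω₀L/R = 7.236e+04·0.191/15.3 = 903.3.

(a) f₀ = 1.152e+04 Hz  (b) Q = 903.3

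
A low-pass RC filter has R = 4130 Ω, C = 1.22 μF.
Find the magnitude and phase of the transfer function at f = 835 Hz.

Step 1 — Angular frequency: ω = 2π·835 = 5246 rad/s.
Step 2 — Transfer function: H(jω) = 1/(1 + jωRC).
Step 3 — Denominator: 1 + jωRC = 1 + j·5246·4130·1.22e-06 = 1 + j26.43.
Step 4 — H = 0.001429 - j0.03777.
Step 5 — Magnitude: |H| = 0.0378 (-28.4 dB); phase: φ = -87.8°.

|H| = 0.0378 (-28.4 dB), φ = -87.8°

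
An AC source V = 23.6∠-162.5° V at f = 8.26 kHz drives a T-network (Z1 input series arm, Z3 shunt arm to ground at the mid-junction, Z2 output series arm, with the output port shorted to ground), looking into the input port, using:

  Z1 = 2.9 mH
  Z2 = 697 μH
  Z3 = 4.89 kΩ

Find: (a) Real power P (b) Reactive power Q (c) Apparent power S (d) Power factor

Step 1 — Angular frequency: ω = 2π·f = 2π·8260 = 5.19e+04 rad/s.
Step 2 — Component impedances:
  Z1: Z = jωL = j·5.19e+04·0.0029 = 0 + j150.5 Ω
  Z2: Z = jωL = j·5.19e+04·0.000697 = 0 + j36.17 Ω
  Z3: Z = R = 4890 Ω
Step 3 — With the output port shorted to ground, the output series arm Z2 runs from the junction to ground; the shunt arm Z3 also runs from the junction to ground. They appear in parallel: Z3 || Z2 = 0.2676 + j36.17 Ω.
Step 4 — Series with input arm Z1: Z_in = Z1 + (Z3 || Z2) = 0.2676 + j186.7 Ω = 186.7∠89.9° Ω.
Step 5 — Source phasor: V = 23.6∠-162.5° V = -22.51 - j7.097 V.
Step 6 — Current: I = V / Z = -0.03819 + j0.1205 A = 0.1264∠107.6° A.
Step 7 — Complex power: S = V·I* = 0.004276 + j2.984 VA.
Step 8 — Real power: P = Re(S) = 0.004276 W.
Step 9 — Reactive power: Q = Im(S) = 2.984 VAR.
Step 10 — Apparent power: |S| = 2.984 VA.
Step 11 — Power factor: PF = P/|S| = 0.001433 (lagging).

(a) P = 0.004276 W  (b) Q = 2.984 VAR  (c) S = 2.984 VA  (d) PF = 0.001433 (lagging)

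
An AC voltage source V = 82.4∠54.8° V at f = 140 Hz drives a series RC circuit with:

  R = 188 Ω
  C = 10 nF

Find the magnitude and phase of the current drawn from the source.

Step 1 — Angular frequency: ω = 2π·f = 2π·140 = 879.6 rad/s.
Step 2 — Component impedances:
  R: Z = R = 188 Ω
  C: Z = 1/(jωC) = -j/(ω·C) = 0 - j1.137e+05 Ω
Step 3 — Series combination: Z_total = R + C = 188 - j1.137e+05 Ω = 1.137e+05∠-89.9° Ω.
Step 4 — Source phasor: V = 82.4∠54.8° V = 47.5 + j67.33 V.
Step 5 — Ohm's law: I = V / Z_total = (47.5 + j67.33) / (188 - j1.137e+05) = -0.0005916 + j0.0004188 A.
Step 6 — Convert to polar: |I| = 0.0007248 A, ∠I = 144.7°.

I = 0.0007248∠144.7° A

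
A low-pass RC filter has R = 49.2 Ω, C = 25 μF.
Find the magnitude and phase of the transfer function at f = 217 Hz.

Step 1 — Angular frequency: ω = 2π·217 = 1363 rad/s.
Step 2 — Transfer function: H(jω) = 1/(1 + jωRC).
Step 3 — Denominator: 1 + jωRC = 1 + j·1363·49.2·2.5e-05 = 1 + j1.677.
Step 4 — H = 0.2623 - j0.4399.
Step 5 — Magnitude: |H| = 0.5121 (-5.8 dB); phase: φ = -59.2°.

|H| = 0.5121 (-5.8 dB), φ = -59.2°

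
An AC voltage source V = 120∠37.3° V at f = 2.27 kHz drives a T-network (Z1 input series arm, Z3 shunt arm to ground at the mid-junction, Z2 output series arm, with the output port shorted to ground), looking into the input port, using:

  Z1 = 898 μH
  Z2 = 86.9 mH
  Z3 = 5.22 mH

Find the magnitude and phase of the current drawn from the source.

Step 1 — Angular frequency: ω = 2π·f = 2π·2270 = 1.426e+04 rad/s.
Step 2 — Component impedances:
  Z1: Z = jωL = j·1.426e+04·0.000898 = 0 + j12.81 Ω
  Z2: Z = jωL = j·1.426e+04·0.0869 = 0 + j1239 Ω
  Z3: Z = jωL = j·1.426e+04·0.00522 = 0 + j74.45 Ω
Step 3 — With the output port shorted to ground, the output series arm Z2 runs from the junction to ground; the shunt arm Z3 also runs from the junction to ground. They appear in parallel: Z3 || Z2 = 0 + j70.23 Ω.
Step 4 — Series with input arm Z1: Z_in = Z1 + (Z3 || Z2) = 0 + j83.04 Ω = 83.04∠90.0° Ω.
Step 5 — Source phasor: V = 120∠37.3° V = 95.46 + j72.72 V.
Step 6 — Ohm's law: I = V / Z_total = (95.46 + j72.72) / (0 + j83.04) = 0.8757 - j1.15 A.
Step 7 — Convert to polar: |I| = 1.445 A, ∠I = -52.7°.

I = 1.445∠-52.7° A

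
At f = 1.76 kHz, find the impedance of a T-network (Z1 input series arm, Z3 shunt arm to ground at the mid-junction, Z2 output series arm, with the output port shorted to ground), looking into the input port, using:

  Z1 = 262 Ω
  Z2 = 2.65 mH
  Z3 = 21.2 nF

Step 1 — Angular frequency: ω = 2π·f = 2π·1760 = 1.106e+04 rad/s.
Step 2 — Component impedances:
  Z1: Z = R = 262 Ω
  Z2: Z = jωL = j·1.106e+04·0.00265 = 0 + j29.3 Ω
  Z3: Z = 1/(jωC) = -j/(ω·C) = 0 - j4266 Ω
Step 3 — With the output port shorted to ground, the output series arm Z2 runs from the junction to ground; the shunt arm Z3 also runs from the junction to ground. They appear in parallel: Z3 || Z2 = 0 + j29.51 Ω.
Step 4 — Series with input arm Z1: Z_in = Z1 + (Z3 || Z2) = 262 + j29.51 Ω = 263.7∠6.4° Ω.

Z = 262 + j29.51 Ω = 263.7∠6.4° Ω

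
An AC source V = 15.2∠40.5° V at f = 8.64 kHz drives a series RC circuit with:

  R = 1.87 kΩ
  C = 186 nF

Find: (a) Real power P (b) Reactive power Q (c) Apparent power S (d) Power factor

Step 1 — Angular frequency: ω = 2π·f = 2π·8640 = 5.429e+04 rad/s.
Step 2 — Component impedances:
  R: Z = R = 1870 Ω
  C: Z = 1/(jωC) = -j/(ω·C) = 0 - j99.04 Ω
Step 3 — Series combination: Z_total = R + C = 1870 - j99.04 Ω = 1873∠-3.0° Ω.
Step 4 — Source phasor: V = 15.2∠40.5° V = 11.56 + j9.872 V.
Step 5 — Current: I = V / Z = 0.005885 + j0.005591 A = 0.008117∠43.5° A.
Step 6 — Complex power: S = V·I* = 0.1232 - j0.006525 VA.
Step 7 — Real power: P = Re(S) = 0.1232 W.
Step 8 — Reactive power: Q = Im(S) = -0.006525 VAR.
Step 9 — Apparent power: |S| = 0.1234 VA.
Step 10 — Power factor: PF = P/|S| = 0.9986 (leading).

(a) P = 0.1232 W  (b) Q = -0.006525 VAR  (c) S = 0.1234 VA  (d) PF = 0.9986 (leading)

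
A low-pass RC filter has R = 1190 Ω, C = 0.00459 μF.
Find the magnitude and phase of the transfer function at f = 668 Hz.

Step 1 — Angular frequency: ω = 2π·668 = 4197 rad/s.
Step 2 — Transfer function: H(jω) = 1/(1 + jωRC).
Step 3 — Denominator: 1 + jωRC = 1 + j·4197·1190·4.59e-09 = 1 + j0.02293.
Step 4 — H = 0.9995 - j0.02291.
Step 5 — Magnitude: |H| = 0.9997 (-0.0 dB); phase: φ = -1.3°.

|H| = 0.9997 (-0.0 dB), φ = -1.3°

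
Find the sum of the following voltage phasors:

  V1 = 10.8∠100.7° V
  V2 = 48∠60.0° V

Step 1 — Convert each phasor to rectangular form:
  V1 = 10.8·(cos(100.7°) + j·sin(100.7°)) = -2.005 + j10.61 V
  V2 = 48·(cos(60.0°) + j·sin(60.0°)) = 24 + j41.57 V
Step 2 — Sum components: V_total = 21.99 + j52.18 V.
Step 3 — Convert to polar: |V_total| = 56.63 V, ∠V_total = 67.1°.

V_total = 56.63∠67.1° V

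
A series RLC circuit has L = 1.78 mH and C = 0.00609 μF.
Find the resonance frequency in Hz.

Step 1 — Resonance condition Im(Z)=0 gives ω₀ = 1/√(LC).
Step 2 — ω₀ = 1/√(0.00178·6.09e-09) = 3.037e+05 rad/s.
Step 3 — f₀ = ω₀/(2π) = 4.834e+04 Hz.

f₀ = 4.834e+04 Hz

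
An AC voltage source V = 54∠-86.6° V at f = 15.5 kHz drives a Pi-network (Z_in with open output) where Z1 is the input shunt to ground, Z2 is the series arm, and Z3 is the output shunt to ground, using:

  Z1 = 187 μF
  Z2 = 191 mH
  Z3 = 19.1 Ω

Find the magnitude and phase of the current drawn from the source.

Step 1 — Angular frequency: ω = 2π·f = 2π·1.55e+04 = 9.739e+04 rad/s.
Step 2 — Component impedances:
  Z1: Z = 1/(jωC) = -j/(ω·C) = 0 - j0.05491 Ω
  Z2: Z = jωL = j·9.739e+04·0.191 = 0 + j1.86e+04 Ω
  Z3: Z = R = 19.1 Ω
Step 3 — With open output, the series arm Z2 and the output shunt Z3 appear in series to ground: Z2 + Z3 = 19.1 + j1.86e+04 Ω.
Step 4 — Parallel with input shunt Z1: Z_in = Z1 || (Z2 + Z3) = 1.664e-10 - j0.05491 Ω = 0.05491∠-90.0° Ω.
Step 5 — Source phasor: V = 54∠-86.6° V = 3.203 - j53.9 V.
Step 6 — Ohm's law: I = V / Z_total = (3.203 - j53.9) / (1.664e-10 - j0.05491) = 981.7 + j58.32 A.
Step 7 — Convert to polar: |I| = 983.4 A, ∠I = 3.4°.

I = 983.4∠3.4° A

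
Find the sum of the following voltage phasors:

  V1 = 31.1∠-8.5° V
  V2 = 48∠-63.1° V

Step 1 — Convert each phasor to rectangular form:
  V1 = 31.1·(cos(-8.5°) + j·sin(-8.5°)) = 30.76 - j4.597 V
  V2 = 48·(cos(-63.1°) + j·sin(-63.1°)) = 21.72 - j42.81 V
Step 2 — Sum components: V_total = 52.48 - j47.4 V.
Step 3 — Convert to polar: |V_total| = 70.72 V, ∠V_total = -42.1°.

V_total = 70.72∠-42.1° V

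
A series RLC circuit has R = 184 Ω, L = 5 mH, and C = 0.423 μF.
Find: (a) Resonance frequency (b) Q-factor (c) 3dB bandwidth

Step 1 — Resonance: ω₀ = 1/√(LC) = 1/√(0.005·4.23e-07) = 2.174e+04 rad/s.
Step 2 — f₀ = ω₀/(2π) = 3461 Hz.
Step 3 — Series Q: Q = ω₀L/R = 2.174e+04·0.005/184 = 0.5909.
Step 4 — Bandwidth: Δω = ω₀/Q = 3.68e+04 rad/s; BW = Δω/(2π) = 5857 Hz.

(a) f₀ = 3461 Hz  (b) Q = 0.5909  (c) BW = 5857 Hz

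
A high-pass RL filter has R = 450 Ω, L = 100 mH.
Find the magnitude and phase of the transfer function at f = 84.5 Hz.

Step 1 — Angular frequency: ω = 2π·84.5 = 530.9 rad/s.
Step 2 — Transfer function: H(jω) = jωL/(R + jωL).
Step 3 — Numerator jωL = j·53.09; denominator R + jωL = 450 + j53.09.
Step 4 — H = 0.01373 + j0.1164.
Step 5 — Magnitude: |H| = 0.1172 (-18.6 dB); phase: φ = 83.3°.

|H| = 0.1172 (-18.6 dB), φ = 83.3°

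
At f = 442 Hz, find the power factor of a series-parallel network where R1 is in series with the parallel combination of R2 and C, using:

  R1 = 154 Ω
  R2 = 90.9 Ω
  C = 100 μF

Step 1 — Angular frequency: ω = 2π·f = 2π·442 = 2777 rad/s.
Step 2 — Component impedances:
  R1: Z = R = 154 Ω
  R2: Z = R = 90.9 Ω
  C: Z = 1/(jωC) = -j/(ω·C) = 0 - j3.601 Ω
Step 3 — Parallel branch: R2 || C = 1/(1/R2 + 1/C) = 0.1424 - j3.595 Ω.
Step 4 — Series with R1: Z_total = R1 + (R2 || C) = 154.1 - j3.595 Ω = 154.2∠-1.3° Ω.
Step 5 — Power factor: PF = cos(φ) = Re(Z)/|Z| = 154.14/154.18 = 0.9997.
Step 6 — Type: Im(Z) = -3.595 ⇒ leading (phase φ = -1.3°).

PF = 0.9997 (leading, φ = -1.3°)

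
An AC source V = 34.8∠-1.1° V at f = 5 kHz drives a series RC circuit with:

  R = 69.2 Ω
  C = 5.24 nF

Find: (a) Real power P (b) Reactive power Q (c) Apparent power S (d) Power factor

Step 1 — Angular frequency: ω = 2π·f = 2π·5000 = 3.142e+04 rad/s.
Step 2 — Component impedances:
  R: Z = R = 69.2 Ω
  C: Z = 1/(jωC) = -j/(ω·C) = 0 - j6075 Ω
Step 3 — Series combination: Z_total = R + C = 69.2 - j6075 Ω = 6075∠-89.3° Ω.
Step 4 — Source phasor: V = 34.8∠-1.1° V = 34.79 - j0.6681 V.
Step 5 — Current: I = V / Z = 0.0001752 + j0.005726 A = 0.005728∠88.2° A.
Step 6 — Complex power: S = V·I* = 0.002271 - j0.1993 VA.
Step 7 — Real power: P = Re(S) = 0.002271 W.
Step 8 — Reactive power: Q = Im(S) = -0.1993 VAR.
Step 9 — Apparent power: |S| = 0.1993 VA.
Step 10 — Power factor: PF = P/|S| = 0.01139 (leading).

(a) P = 0.002271 W  (b) Q = -0.1993 VAR  (c) S = 0.1993 VA  (d) PF = 0.01139 (leading)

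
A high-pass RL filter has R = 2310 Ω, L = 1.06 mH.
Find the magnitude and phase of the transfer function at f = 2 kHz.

Step 1 — Angular frequency: ω = 2π·2000 = 1.257e+04 rad/s.
Step 2 — Transfer function: H(jω) = jωL/(R + jωL).
Step 3 — Numerator jωL = j·13.32; denominator R + jωL = 2310 + j13.32.
Step 4 — H = 3.325e-05 + j0.005766.
Step 5 — Magnitude: |H| = 0.005766 (-44.8 dB); phase: φ = 89.7°.

|H| = 0.005766 (-44.8 dB), φ = 89.7°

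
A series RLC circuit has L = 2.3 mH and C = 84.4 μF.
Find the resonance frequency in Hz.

Step 1 — Resonance condition Im(Z)=0 gives ω₀ = 1/√(LC).
Step 2 — ω₀ = 1/√(0.0023·8.44e-05) = 2270 rad/s.
Step 3 — f₀ = ω₀/(2π) = 361.2 Hz.

f₀ = 361.2 Hz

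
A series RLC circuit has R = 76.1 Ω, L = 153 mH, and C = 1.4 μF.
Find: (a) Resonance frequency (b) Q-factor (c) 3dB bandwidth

Step 1 — Resonance: ω₀ = 1/√(LC) = 1/√(0.153·1.4e-06) = 2161 rad/s.
Step 2 — f₀ = ω₀/(2π) = 343.9 Hz.
Step 3 — Series Q: Q = ω₀L/R = 2161·0.153/76.1 = 4.344.
Step 4 — Bandwidth: Δω = ω₀/Q = 497.4 rad/s; BW = Δω/(2π) = 79.16 Hz.

(a) f₀ = 343.9 Hz  (b) Q = 4.344  (c) BW = 79.16 Hz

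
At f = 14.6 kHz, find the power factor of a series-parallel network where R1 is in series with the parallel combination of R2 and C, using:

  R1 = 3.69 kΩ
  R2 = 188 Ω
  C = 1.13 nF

Step 1 — Angular frequency: ω = 2π·f = 2π·1.46e+04 = 9.173e+04 rad/s.
Step 2 — Component impedances:
  R1: Z = R = 3690 Ω
  R2: Z = R = 188 Ω
  C: Z = 1/(jωC) = -j/(ω·C) = 0 - j9647 Ω
Step 3 — Parallel branch: R2 || C = 1/(1/R2 + 1/C) = 187.9 - j3.662 Ω.
Step 4 — Series with R1: Z_total = R1 + (R2 || C) = 3878 - j3.662 Ω = 3878∠-0.1° Ω.
Step 5 — Power factor: PF = cos(φ) = Re(Z)/|Z| = 3878/3878 = 1.
Step 6 — Type: Im(Z) = -3.662 ⇒ leading (phase φ = -0.1°).

PF = 1 (leading, φ = -0.1°)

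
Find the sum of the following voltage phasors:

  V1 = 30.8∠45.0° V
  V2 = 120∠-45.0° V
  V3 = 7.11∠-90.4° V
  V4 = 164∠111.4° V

Step 1 — Convert each phasor to rectangular form:
  V1 = 30.8·(cos(45.0°) + j·sin(45.0°)) = 21.78 + j21.78 V
  V2 = 120·(cos(-45.0°) + j·sin(-45.0°)) = 84.85 - j84.85 V
  V3 = 7.11·(cos(-90.4°) + j·sin(-90.4°)) = -0.04964 - j7.11 V
  V4 = 164·(cos(111.4°) + j·sin(111.4°)) = -59.84 + j152.7 V
Step 2 — Sum components: V_total = 46.74 + j82.51 V.
Step 3 — Convert to polar: |V_total| = 94.83 V, ∠V_total = 60.5°.

V_total = 94.83∠60.5° V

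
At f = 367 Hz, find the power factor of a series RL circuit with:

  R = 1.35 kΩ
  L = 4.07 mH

Step 1 — Angular frequency: ω = 2π·f = 2π·367 = 2306 rad/s.
Step 2 — Component impedances:
  R: Z = R = 1350 Ω
  L: Z = jωL = j·2306·0.00407 = 0 + j9.385 Ω
Step 3 — Series combination: Z_total = R + L = 1350 + j9.385 Ω = 1350∠0.4° Ω.
Step 4 — Power factor: PF = cos(φ) = Re(Z)/|Z| = 1350/1350 = 1.
Step 5 — Type: Im(Z) = 9.385 ⇒ lagging (phase φ = 0.4°).

PF = 1 (lagging, φ = 0.4°)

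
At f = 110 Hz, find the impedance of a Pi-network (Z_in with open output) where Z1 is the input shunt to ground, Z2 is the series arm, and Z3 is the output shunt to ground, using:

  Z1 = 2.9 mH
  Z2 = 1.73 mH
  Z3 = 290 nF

Step 1 — Angular frequency: ω = 2π·f = 2π·110 = 691.2 rad/s.
Step 2 — Component impedances:
  Z1: Z = jωL = j·691.2·0.0029 = 0 + j2.004 Ω
  Z2: Z = jωL = j·691.2·0.00173 = 0 + j1.196 Ω
  Z3: Z = 1/(jωC) = -j/(ω·C) = 0 - j4989 Ω
Step 3 — With open output, the series arm Z2 and the output shunt Z3 appear in series to ground: Z2 + Z3 = 0 - j4988 Ω.
Step 4 — Parallel with input shunt Z1: Z_in = Z1 || (Z2 + Z3) = 0 + j2.005 Ω = 2.005∠90.0° Ω.

Z = 0 + j2.005 Ω = 2.005∠90.0° Ω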